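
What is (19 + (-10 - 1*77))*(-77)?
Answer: 5236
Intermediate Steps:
(19 + (-10 - 1*77))*(-77) = (19 + (-10 - 77))*(-77) = (19 - 87)*(-77) = -68*(-77) = 5236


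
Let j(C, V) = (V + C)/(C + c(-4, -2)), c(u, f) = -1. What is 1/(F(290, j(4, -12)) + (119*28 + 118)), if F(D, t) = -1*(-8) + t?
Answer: 3/10366 ≈ 0.00028941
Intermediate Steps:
j(C, V) = (C + V)/(-1 + C) (j(C, V) = (V + C)/(C - 1) = (C + V)/(-1 + C))
F(D, t) = 8 + t
1/(F(290, j(4, -12)) + (119*28 + 118)) = 1/((8 + (4 - 12)/(-1 + 4)) + (119*28 + 118)) = 1/((8 - 8/3) + (3332 + 118)) = 1/((8 + (⅓)*(-8)) + 3450) = 1/((8 - 8/3) + 3450) = 1/(16/3 + 3450) = 1/(10366/3) = 3/10366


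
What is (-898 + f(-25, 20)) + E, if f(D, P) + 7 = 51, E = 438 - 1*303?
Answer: -719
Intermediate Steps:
E = 135 (E = 438 - 303 = 135)
f(D, P) = 44 (f(D, P) = -7 + 51 = 44)
(-898 + f(-25, 20)) + E = (-898 + 44) + 135 = -854 + 135 = -719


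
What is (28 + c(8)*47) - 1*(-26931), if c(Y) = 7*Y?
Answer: 29591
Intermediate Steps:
(28 + c(8)*47) - 1*(-26931) = (28 + (7*8)*47) - 1*(-26931) = (28 + 56*47) + 26931 = (28 + 2632) + 26931 = 2660 + 26931 = 29591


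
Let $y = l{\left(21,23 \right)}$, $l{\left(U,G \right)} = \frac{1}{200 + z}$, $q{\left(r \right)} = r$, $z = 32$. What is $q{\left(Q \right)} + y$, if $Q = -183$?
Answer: $- \frac{42455}{232} \approx -183.0$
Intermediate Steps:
$l{\left(U,G \right)} = \frac{1}{232}$ ($l{\left(U,G \right)} = \frac{1}{200 + 32} = \frac{1}{232}$)
$y = \frac{1}{232} \approx 0.0043103$
$q{\left(Q \right)} + y = -183 + \frac{1}{232} = - \frac{42455}{232}$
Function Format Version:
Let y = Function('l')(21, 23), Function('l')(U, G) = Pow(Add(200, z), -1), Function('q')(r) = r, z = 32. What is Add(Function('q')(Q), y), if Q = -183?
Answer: Rational(-42455, 232) ≈ -183.00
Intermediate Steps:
Function('l')(U, G) = Rational(1, 232) (Function('l')(U, G) = Pow(Add(200, 32), -1) = Pow(232, -1) = Rational(1, 232))
y = Rational(1, 232) ≈ 0.0043103
Add(Function('q')(Q), y) = Add(-183, Rational(1, 232)) = Rational(-42455, 232)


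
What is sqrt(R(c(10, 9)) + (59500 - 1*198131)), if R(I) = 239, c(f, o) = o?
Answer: 2*I*sqrt(34598) ≈ 372.01*I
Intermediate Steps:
sqrt(R(c(10, 9)) + (59500 - 1*198131)) = sqrt(239 + (59500 - 1*198131)) = sqrt(239 + (59500 - 198131)) = sqrt(239 - 138631) = sqrt(-138392) = 2*I*sqrt(34598)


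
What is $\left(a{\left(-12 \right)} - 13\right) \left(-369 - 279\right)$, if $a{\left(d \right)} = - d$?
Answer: $648$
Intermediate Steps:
$\left(a{\left(-12 \right)} - 13\right) \left(-369 - 279\right) = \left(\left(-1\right) \left(-12\right) - 13\right) \left(-369 - 279\right) = \left(12 + \left(-56 + 43\right)\right) \left(-648\right) = \left(12 - 13\right) \left(-648\right) = \left(-1\right) \left(-648\right) = 648$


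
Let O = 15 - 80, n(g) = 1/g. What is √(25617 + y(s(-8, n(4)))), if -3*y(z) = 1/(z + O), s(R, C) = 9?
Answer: √180753594/84 ≈ 160.05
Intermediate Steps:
O = -65
y(z) = -1/(3*(-65 + z)) (y(z) = -1/(3*(z - 65)) = -1/(3*(-65 + z)))
√(25617 + y(s(-8, n(4)))) = √(25617 - 1/(-195 + 3*9)) = √(25617 - 1/(-195 + 27)) = √(25617 - 1/(-168)) = √(25617 - 1*(-1/168)) = √(25617 + 1/168) = √(4303657/168) = √180753594/84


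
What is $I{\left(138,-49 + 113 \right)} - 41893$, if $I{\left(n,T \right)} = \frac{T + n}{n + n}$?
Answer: $- \frac{5781133}{138} \approx -41892.0$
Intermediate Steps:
$I{\left(n,T \right)} = \frac{T + n}{2 n}$
$I{\left(138,-49 + 113 \right)} - 41893 = \frac{\left(-49 + 113\right) + 138}{2 \cdot 138} - 41893 = \frac{1}{2} \cdot \frac{1}{138} \left(64 + 138\right) - 41893 = \frac{1}{2} \cdot \frac{1}{138} \cdot 202 - 41893 = \frac{101}{138} - 41893 = - \frac{5781133}{138}$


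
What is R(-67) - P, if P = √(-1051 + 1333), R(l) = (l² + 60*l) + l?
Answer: 402 - √282 ≈ 385.21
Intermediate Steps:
R(l) = l² + 61*l
P = √282 ≈ 16.793
R(-67) - P = -67*(61 - 67) - √282 = -67*(-6) - √282 = 402 - √282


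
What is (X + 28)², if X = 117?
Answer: 21025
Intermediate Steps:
(X + 28)² = (117 + 28)² = 145² = 21025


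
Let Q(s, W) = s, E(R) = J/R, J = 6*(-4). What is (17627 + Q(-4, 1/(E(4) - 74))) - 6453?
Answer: 11170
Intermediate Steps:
J = -24
E(R) = -24/R
(17627 + Q(-4, 1/(E(4) - 74))) - 6453 = (17627 - 4) - 6453 = 17623 - 6453 = 11170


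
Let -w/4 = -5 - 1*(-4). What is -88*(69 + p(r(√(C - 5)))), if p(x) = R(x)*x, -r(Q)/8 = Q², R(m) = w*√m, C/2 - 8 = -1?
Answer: -6072 + 152064*I*√2 ≈ -6072.0 + 2.1505e+5*I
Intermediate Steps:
C = 14 (C = 16 + 2*(-1) = 16 - 2 = 14)
w = 4 (w = -4*(-5 - 1*(-4)) = -4*(-5 + 4) = -4*(-1) = 4)
R(m) = 4*√m
r(Q) = -8*Q²
p(x) = 4*x^(3/2) (p(x) = (4*√x)*x = 4*x^(3/2))
-88*(69 + p(r(√(C - 5)))) = -88*(69 + 4*(-8*(√(14 - 5))²)^(3/2)) = -88*(69 + 4*(-8*(√9)²)^(3/2)) = -88*(69 + 4*(-8*3²)^(3/2)) = -88*(69 + 4*(-8*9)^(3/2)) = -88*(69 + 4*(-72)^(3/2)) = -88*(69 + 4*(-432*I*√2)) = -88*(69 - 1728*I*√2) = -6072 + 152064*I*√2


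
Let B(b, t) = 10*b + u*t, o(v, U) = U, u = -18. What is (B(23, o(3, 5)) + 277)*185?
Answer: 77145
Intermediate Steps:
B(b, t) = -18*t + 10*b (B(b, t) = 10*b - 18*t = -18*t + 10*b)
(B(23, o(3, 5)) + 277)*185 = ((-18*5 + 10*23) + 277)*185 = ((-90 + 230) + 277)*185 = (140 + 277)*185 = 417*185 = 77145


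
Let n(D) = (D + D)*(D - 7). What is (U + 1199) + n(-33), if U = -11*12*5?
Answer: 3179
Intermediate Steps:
n(D) = 2*D*(-7 + D) (n(D) = (2*D)*(-7 + D) = 2*D*(-7 + D))
U = -660 (U = -132*5 = -660)
(U + 1199) + n(-33) = (-660 + 1199) + 2*(-33)*(-7 - 33) = 539 + 2*(-33)*(-40) = 539 + 2640 = 3179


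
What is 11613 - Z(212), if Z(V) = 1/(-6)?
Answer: 69679/6 ≈ 11613.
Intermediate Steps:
Z(V) = -1/6
11613 - Z(212) = 11613 - 1*(-1/6) = 11613 + 1/6 = 69679/6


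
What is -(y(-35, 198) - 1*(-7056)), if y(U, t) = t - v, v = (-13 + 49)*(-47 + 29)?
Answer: -7902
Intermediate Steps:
v = -648 (v = 36*(-18) = -648)
y(U, t) = 648 + t (y(U, t) = t - 1*(-648) = t + 648 = 648 + t)
-(y(-35, 198) - 1*(-7056)) = -((648 + 198) - 1*(-7056)) = -(846 + 7056) = -1*7902 = -7902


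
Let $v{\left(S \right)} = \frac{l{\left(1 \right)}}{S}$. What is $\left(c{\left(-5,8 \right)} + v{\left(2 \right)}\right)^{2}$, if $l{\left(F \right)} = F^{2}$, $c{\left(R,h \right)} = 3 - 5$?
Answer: $\frac{9}{4} \approx 2.25$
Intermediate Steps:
$c{\left(R,h \right)} = -2$
$v{\left(S \right)} = \frac{1}{S}$ ($v{\left(S \right)} = \frac{1^{2}}{S} = 1 \frac{1}{S} = \frac{1}{S}$)
$\left(c{\left(-5,8 \right)} + v{\left(2 \right)}\right)^{2} = \left(-2 + \frac{1}{2}\right)^{2} = \left(- \frac{3}{2}\right)^{2} = \frac{9}{4}$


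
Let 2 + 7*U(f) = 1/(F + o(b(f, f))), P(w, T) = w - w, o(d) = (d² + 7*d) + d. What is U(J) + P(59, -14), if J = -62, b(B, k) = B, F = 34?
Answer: -6763/23674 ≈ -0.28567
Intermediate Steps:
o(d) = d² + 8*d
P(w, T) = 0
U(f) = -2/7 + 1/(7*(34 + f*(8 + f)))
U(J) + P(59, -14) = (-67 - 2*(-62)*(8 - 62))/(7*(34 - 62*(8 - 62))) + 0 = (-67 - 2*(-62)*(-54))/(7*(34 - 62*(-54))) + 0 = (-67 - 6696)/(7*(34 + 3348)) + 0 = (⅐)*(-6763)/3382 + 0 = (⅐)*(1/3382)*(-6763) + 0 = -6763/23674 + 0 = -6763/23674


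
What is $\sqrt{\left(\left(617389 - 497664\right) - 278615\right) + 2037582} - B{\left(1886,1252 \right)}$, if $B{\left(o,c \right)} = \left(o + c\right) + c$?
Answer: $-4390 + 2 \sqrt{469673} \approx -3019.3$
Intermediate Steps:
$B{\left(o,c \right)} = o + 2 c$ ($B{\left(o,c \right)} = \left(c + o\right) + c = o + 2 c$)
$\sqrt{\left(\left(617389 - 497664\right) - 278615\right) + 2037582} - B{\left(1886,1252 \right)} = \sqrt{\left(\left(617389 - 497664\right) - 278615\right) + 2037582} - \left(1886 + 2 \cdot 1252\right) = \sqrt{\left(119725 - 278615\right) + 2037582} - \left(1886 + 2504\right) = \sqrt{-158890 + 2037582} - 4390 = \sqrt{1878692} - 4390 = 2 \sqrt{469673} - 4390 = -4390 + 2 \sqrt{469673}$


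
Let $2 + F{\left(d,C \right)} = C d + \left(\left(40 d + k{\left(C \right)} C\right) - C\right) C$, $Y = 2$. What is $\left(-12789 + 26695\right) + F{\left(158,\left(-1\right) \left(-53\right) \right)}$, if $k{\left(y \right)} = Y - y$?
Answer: $211170$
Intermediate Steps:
$k{\left(y \right)} = 2 - y$
$F{\left(d,C \right)} = -2 + C d + C \left(- C + 40 d + C \left(2 - C\right)\right)$ ($F{\left(d,C \right)} = -2 + \left(C d + \left(\left(40 d + \left(2 - C\right) C\right) - C\right) C\right) = -2 + \left(C d + \left(\left(40 d + C \left(2 - C\right)\right) - C\right) C\right) = -2 + \left(C d + \left(- C + 40 d + C \left(2 - C\right)\right) C\right) = -2 + \left(C d + C \left(- C + 40 d + C \left(2 - C\right)\right)\right) = -2 + C d + C \left(- C + 40 d + C \left(2 - C\right)\right)$)
$\left(-12789 + 26695\right) + F{\left(158,\left(-1\right) \left(-53\right) \right)} = \left(-12789 + 26695\right) - \left(2 - 2809 + \left(\left(-1\right) \left(-53\right)\right)^{3} - 41 \left(\left(-1\right) \left(-53\right)\right) 158\right) = 13906 + \left(-2 + 53^{2} - 53^{3} + 41 \cdot 53 \cdot 158\right) = 13906 + \left(-2 + 2809 - 148877 + 343334\right) = 13906 + 197264 = 211170$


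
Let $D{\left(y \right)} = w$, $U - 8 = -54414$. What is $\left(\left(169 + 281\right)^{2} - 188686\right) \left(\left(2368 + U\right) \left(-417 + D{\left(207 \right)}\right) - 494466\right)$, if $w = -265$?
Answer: $483427146300$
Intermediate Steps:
$U = -54406$ ($U = 8 - 54414 = -54406$)
$D{\left(y \right)} = -265$
$\left(\left(169 + 281\right)^{2} - 188686\right) \left(\left(2368 + U\right) \left(-417 + D{\left(207 \right)}\right) - 494466\right) = \left(\left(169 + 281\right)^{2} - 188686\right) \left(\left(2368 - 54406\right) \left(-417 - 265\right) - 494466\right) = \left(450^{2} - 188686\right) \left(\left(-52038\right) \left(-682\right) - 494466\right) = \left(202500 - 188686\right) \left(35489916 - 494466\right) = 13814 \cdot 34995450 = 483427146300$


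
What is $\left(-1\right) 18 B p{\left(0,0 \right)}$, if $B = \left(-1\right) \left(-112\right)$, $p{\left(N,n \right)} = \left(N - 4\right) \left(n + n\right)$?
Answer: $0$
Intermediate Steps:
$p{\left(N,n \right)} = 2 n \left(-4 + N\right)$ ($p{\left(N,n \right)} = \left(-4 + N\right) 2 n = 2 n \left(-4 + N\right)$)
$B = 112$
$\left(-1\right) 18 B p{\left(0,0 \right)} = \left(-1\right) 18 \cdot 112 \cdot 2 \cdot 0 \left(-4 + 0\right) = - 18 \cdot 112 \cdot 2 \cdot 0 \left(-4\right) = - 18 \cdot 112 \cdot 0 = \left(-18\right) 0 = 0$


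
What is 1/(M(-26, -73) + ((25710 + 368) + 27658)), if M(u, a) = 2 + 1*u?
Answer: 1/53712 ≈ 1.8618e-5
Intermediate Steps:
M(u, a) = 2 + u
1/(M(-26, -73) + ((25710 + 368) + 27658)) = 1/((2 - 26) + ((25710 + 368) + 27658)) = 1/(-24 + (26078 + 27658)) = 1/(-24 + 53736) = 1/53712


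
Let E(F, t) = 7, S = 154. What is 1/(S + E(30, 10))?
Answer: 1/161 ≈ 0.0062112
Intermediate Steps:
1/(S + E(30, 10)) = 1/(154 + 7) = 1/161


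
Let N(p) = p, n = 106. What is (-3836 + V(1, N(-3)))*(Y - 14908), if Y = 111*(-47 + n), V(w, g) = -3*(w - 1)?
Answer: 32065124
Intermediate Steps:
V(w, g) = 3 - 3*w (V(w, g) = -3*(-1 + w) = 3 - 3*w)
Y = 6549 (Y = 111*(-47 + 106) = 111*59 = 6549)
(-3836 + V(1, N(-3)))*(Y - 14908) = (-3836 + (3 - 3*1))*(6549 - 14908) = (-3836 + (3 - 3))*(-8359) = (-3836 + 0)*(-8359) = -3836*(-8359) = 32065124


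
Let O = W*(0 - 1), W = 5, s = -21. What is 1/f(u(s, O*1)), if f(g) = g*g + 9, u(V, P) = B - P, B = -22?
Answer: 1/298 ≈ 0.0033557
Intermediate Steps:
O = -5 (O = 5*(0 - 1) = 5*(-1) = -5)
u(V, P) = -22 - P
f(g) = 9 + g² (f(g) = g² + 9 = 9 + g²)
1/f(u(s, O*1)) = 1/(9 + (-22 - (-5))²) = 1/(9 + (-22 - 1*(-5))²) = 1/(9 + (-22 + 5)²) = 1/(9 + (-17)²) = 1/(9 + 289) = 1/298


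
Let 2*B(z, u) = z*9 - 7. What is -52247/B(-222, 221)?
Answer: 104494/2005 ≈ 52.117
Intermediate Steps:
B(z, u) = -7/2 + 9*z/2 (B(z, u) = (z*9 - 7)/2 = (9*z - 7)/2 = (-7 + 9*z)/2 = -7/2 + 9*z/2)
-52247/B(-222, 221) = -52247/(-7/2 + (9/2)*(-222)) = -52247/(-7/2 - 999) = -52247/(-2005/2) = -52247*(-2/2005) = 104494/2005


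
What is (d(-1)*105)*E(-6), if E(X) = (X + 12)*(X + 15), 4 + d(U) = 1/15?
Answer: -22302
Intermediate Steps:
d(U) = -59/15 (d(U) = -4 + 1/15 = -59/15)
E(X) = (12 + X)*(15 + X)
(d(-1)*105)*E(-6) = (-59/15*105)*(180 + (-6)² + 27*(-6)) = -413*(180 + 36 - 162) = -413*54 = -22302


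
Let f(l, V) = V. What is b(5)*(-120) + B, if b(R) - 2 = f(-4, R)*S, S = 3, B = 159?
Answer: -1881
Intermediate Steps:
b(R) = 2 + 3*R (b(R) = 2 + R*3 = 2 + 3*R)
b(5)*(-120) + B = (2 + 3*5)*(-120) + 159 = (2 + 15)*(-120) + 159 = 17*(-120) + 159 = -2040 + 159 = -1881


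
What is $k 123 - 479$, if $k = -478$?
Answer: $-59273$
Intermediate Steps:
$k 123 - 479 = \left(-478\right) 123 - 479 = -58794 - 479 = -59273$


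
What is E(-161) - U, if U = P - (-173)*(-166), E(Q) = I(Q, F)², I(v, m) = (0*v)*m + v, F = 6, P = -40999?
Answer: 95638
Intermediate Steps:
I(v, m) = v (I(v, m) = 0*m + v = 0 + v = v)
E(Q) = Q²
U = -69717 (U = -40999 - (-173)*(-166) = -40999 - 1*28718 = -40999 - 28718 = -69717)
E(-161) - U = (-161)² - 1*(-69717) = 25921 + 69717 = 95638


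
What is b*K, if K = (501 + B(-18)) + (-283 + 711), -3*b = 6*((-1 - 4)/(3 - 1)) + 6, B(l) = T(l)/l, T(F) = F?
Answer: 2790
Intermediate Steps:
B(l) = 1 (B(l) = l/l = 1)
b = 3 (b = -(6*((-1 - 4)/(3 - 1)) + 6)/3 = -(6*(-5/2) + 6)/3 = -(-15 + 6)/3 = -⅓*(-9) = 3)
K = 930 (K = (501 + 1) + (-283 + 711) = 502 + 428 = 930)
b*K = 3*930 = 2790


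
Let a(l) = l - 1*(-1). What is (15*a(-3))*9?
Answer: -270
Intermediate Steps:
a(l) = 1 + l (a(l) = l + 1 = 1 + l)
(15*a(-3))*9 = (15*(1 - 3))*9 = (15*(-2))*9 = -30*9 = -270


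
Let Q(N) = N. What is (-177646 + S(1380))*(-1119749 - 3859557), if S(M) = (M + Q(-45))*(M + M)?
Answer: -17462197093924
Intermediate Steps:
S(M) = 2*M*(-45 + M) (S(M) = (M - 45)*(M + M) = (-45 + M)*(2*M) = 2*M*(-45 + M))
(-177646 + S(1380))*(-1119749 - 3859557) = (-177646 + 2*1380*(-45 + 1380))*(-1119749 - 3859557) = (-177646 + 2*1380*1335)*(-4979306) = (-177646 + 3684600)*(-4979306) = 3506954*(-4979306) = -17462197093924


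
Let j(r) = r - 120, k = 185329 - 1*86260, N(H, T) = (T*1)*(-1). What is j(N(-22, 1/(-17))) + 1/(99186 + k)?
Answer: -404241928/3370335 ≈ -119.94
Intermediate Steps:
N(H, T) = -T (N(H, T) = T*(-1) = -T)
k = 99069 (k = 185329 - 86260 = 99069)
j(r) = -120 + r
j(N(-22, 1/(-17))) + 1/(99186 + k) = (-120 - 1/(-17)) + 1/(99186 + 99069) = (-120 - 1*(-1/17)) + 1/198255 = (-120 + 1/17) + 1/198255 = -2039/17 + 1/198255 = -404241928/3370335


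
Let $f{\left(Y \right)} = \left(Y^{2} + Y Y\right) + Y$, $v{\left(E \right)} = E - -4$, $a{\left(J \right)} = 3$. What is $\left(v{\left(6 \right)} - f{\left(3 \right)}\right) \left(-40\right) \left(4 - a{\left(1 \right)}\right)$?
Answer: $440$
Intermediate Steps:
$v{\left(E \right)} = 4 + E$ ($v{\left(E \right)} = E + 4 = 4 + E$)
$f{\left(Y \right)} = Y + 2 Y^{2}$ ($f{\left(Y \right)} = \left(Y^{2} + Y^{2}\right) + Y = 2 Y^{2} + Y = Y + 2 Y^{2}$)
$\left(v{\left(6 \right)} - f{\left(3 \right)}\right) \left(-40\right) \left(4 - a{\left(1 \right)}\right) = \left(\left(4 + 6\right) - 3 \left(1 + 2 \cdot 3\right)\right) \left(-40\right) \left(4 - 3\right) = \left(10 - 3 \left(1 + 6\right)\right) \left(-40\right) \left(4 - 3\right) = \left(10 - 3 \cdot 7\right) \left(-40\right) 1 = \left(10 - 21\right) \left(-40\right) 1 = \left(-11\right) \left(-40\right) 1 = 440 \cdot 1 = 440$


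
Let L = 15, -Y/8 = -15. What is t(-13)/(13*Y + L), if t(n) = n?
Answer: -13/1575 ≈ -0.0082540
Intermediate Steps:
Y = 120 (Y = -8*(-15) = 120)
t(-13)/(13*Y + L) = -13/(13*120 + 15) = -13/(1560 + 15) = -13/1575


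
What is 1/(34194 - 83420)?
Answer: -1/49226 ≈ -2.0314e-5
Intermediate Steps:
1/(34194 - 83420) = 1/(-49226) = -1/49226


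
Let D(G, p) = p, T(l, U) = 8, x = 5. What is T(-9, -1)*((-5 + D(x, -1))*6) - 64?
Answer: -352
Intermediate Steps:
T(-9, -1)*((-5 + D(x, -1))*6) - 64 = 8*((-5 - 1)*6) - 64 = 8*(-6*6) - 64 = 8*(-36) - 64 = -288 - 64 = -352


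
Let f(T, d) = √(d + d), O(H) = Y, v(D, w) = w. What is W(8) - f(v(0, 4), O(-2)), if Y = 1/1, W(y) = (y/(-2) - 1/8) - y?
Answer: -97/8 - √2 ≈ -13.539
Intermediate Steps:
W(y) = -⅛ - 3*y/2 (W(y) = (y*(-½) - 1*⅛) - y = (-y/2 - ⅛) - y = (-⅛ - y/2) - y = -⅛ - 3*y/2)
Y = 1
O(H) = 1
f(T, d) = √2*√d (f(T, d) = √(2*d) = √2*√d)
W(8) - f(v(0, 4), O(-2)) = (-⅛ - 3/2*8) - √2*√1 = (-⅛ - 12) - √2 = -97/8 - √2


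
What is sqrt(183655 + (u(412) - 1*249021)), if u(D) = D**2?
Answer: sqrt(104378) ≈ 323.08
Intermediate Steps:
sqrt(183655 + (u(412) - 1*249021)) = sqrt(183655 + (412**2 - 1*249021)) = sqrt(183655 + (169744 - 249021)) = sqrt(183655 - 79277) = sqrt(104378)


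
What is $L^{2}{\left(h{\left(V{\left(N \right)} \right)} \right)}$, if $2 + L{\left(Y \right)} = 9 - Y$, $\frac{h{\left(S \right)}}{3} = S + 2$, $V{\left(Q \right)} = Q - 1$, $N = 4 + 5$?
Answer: $529$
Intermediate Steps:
$N = 9$
$V{\left(Q \right)} = -1 + Q$
$h{\left(S \right)} = 6 + 3 S$ ($h{\left(S \right)} = 3 \left(S + 2\right) = 3 \left(2 + S\right) = 6 + 3 S$)
$L{\left(Y \right)} = 7 - Y$ ($L{\left(Y \right)} = -2 - \left(-9 + Y\right) = 7 - Y$)
$L^{2}{\left(h{\left(V{\left(N \right)} \right)} \right)} = \left(7 - \left(6 + 3 \left(-1 + 9\right)\right)\right)^{2} = \left(7 - \left(6 + 3 \cdot 8\right)\right)^{2} = \left(7 - \left(6 + 24\right)\right)^{2} = \left(7 - 30\right)^{2} = \left(-23\right)^{2} = 529$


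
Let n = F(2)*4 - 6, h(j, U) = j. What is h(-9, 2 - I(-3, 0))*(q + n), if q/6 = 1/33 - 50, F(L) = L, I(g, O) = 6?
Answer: 29484/11 ≈ 2680.4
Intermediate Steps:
q = -3298/11 (q = 6*(1/33 - 50) = 6*(-1649/33) = -3298/11 ≈ -299.82)
n = 2 (n = 2*4 - 6 = 8 - 6 = 2)
h(-9, 2 - I(-3, 0))*(q + n) = -9*(-3298/11 + 2) = -9*(-3276/11) = 29484/11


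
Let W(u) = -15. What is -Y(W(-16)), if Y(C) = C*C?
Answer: -225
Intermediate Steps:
Y(C) = C²
-Y(W(-16)) = -1*(-15)² = -1*225 = -225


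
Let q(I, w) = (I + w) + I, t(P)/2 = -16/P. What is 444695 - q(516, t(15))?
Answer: 6654977/15 ≈ 4.4367e+5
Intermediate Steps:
t(P) = -32/P (t(P) = 2*(-16/P) = -32/P)
q(I, w) = w + 2*I
444695 - q(516, t(15)) = 444695 - (-32/15 + 2*516) = 444695 - (-32*1/15 + 1032) = 444695 - (-32/15 + 1032) = 444695 - 1*15448/15 = 444695 - 15448/15 = 6654977/15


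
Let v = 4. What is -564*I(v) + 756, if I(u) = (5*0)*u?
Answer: 756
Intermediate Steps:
I(u) = 0 (I(u) = 0*u = 0)
-564*I(v) + 756 = -564*0 + 756 = 0 + 756 = 756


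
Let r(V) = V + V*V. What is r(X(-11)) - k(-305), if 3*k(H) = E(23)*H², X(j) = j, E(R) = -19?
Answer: 1767805/3 ≈ 5.8927e+5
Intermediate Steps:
r(V) = V + V²
k(H) = -19*H²/3 (k(H) = (-19*H²)/3 = -19*H²/3)
r(X(-11)) - k(-305) = -11*(1 - 11) - (-19)*(-305)²/3 = -11*(-10) - (-19)*93025/3 = 110 - 1*(-1767475/3) = 110 + 1767475/3 = 1767805/3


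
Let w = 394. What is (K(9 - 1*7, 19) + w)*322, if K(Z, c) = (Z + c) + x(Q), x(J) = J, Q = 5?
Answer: 135240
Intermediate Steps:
K(Z, c) = 5 + Z + c (K(Z, c) = (Z + c) + 5 = 5 + Z + c)
(K(9 - 1*7, 19) + w)*322 = ((5 + (9 - 1*7) + 19) + 394)*322 = ((5 + (9 - 7) + 19) + 394)*322 = ((5 + 2 + 19) + 394)*322 = (26 + 394)*322 = 420*322 = 135240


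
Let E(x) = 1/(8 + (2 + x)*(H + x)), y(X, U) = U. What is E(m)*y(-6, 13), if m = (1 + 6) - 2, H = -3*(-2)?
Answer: 13/85 ≈ 0.15294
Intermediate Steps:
H = 6
m = 5 (m = 7 - 2 = 5)
E(x) = 1/(8 + (2 + x)*(6 + x))
E(m)*y(-6, 13) = 13/(20 + 5**2 + 8*5) = 13/(20 + 25 + 40) = 13/85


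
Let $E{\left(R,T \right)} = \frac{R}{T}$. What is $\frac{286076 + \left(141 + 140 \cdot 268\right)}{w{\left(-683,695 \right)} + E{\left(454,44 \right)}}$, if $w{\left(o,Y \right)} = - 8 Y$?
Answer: $- \frac{7122214}{122093} \approx -58.334$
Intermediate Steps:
$\frac{286076 + \left(141 + 140 \cdot 268\right)}{w{\left(-683,695 \right)} + E{\left(454,44 \right)}} = \frac{286076 + \left(141 + 140 \cdot 268\right)}{\left(-8\right) 695 + \frac{454}{44}} = \frac{286076 + \left(141 + 37520\right)}{-5560 + 454 \cdot \frac{1}{44}} = \frac{286076 + 37661}{-5560 + \frac{227}{22}} = \frac{323737}{- \frac{122093}{22}} = 323737 \left(- \frac{22}{122093}\right) = - \frac{7122214}{122093}$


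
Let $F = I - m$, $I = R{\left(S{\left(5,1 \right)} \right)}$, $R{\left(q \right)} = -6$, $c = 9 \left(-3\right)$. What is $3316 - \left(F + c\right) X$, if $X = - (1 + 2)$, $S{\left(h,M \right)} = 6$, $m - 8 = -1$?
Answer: $3196$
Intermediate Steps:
$m = 7$ ($m = 8 - 1 = 7$)
$c = -27$
$I = -6$
$X = -3$ ($X = \left(-1\right) 3 = -3$)
$F = -13$ ($F = -6 - 7 = -13$)
$3316 - \left(F + c\right) X = 3316 - \left(-13 - 27\right) \left(-3\right) = 3316 - \left(-40\right) \left(-3\right) = 3316 - 120 = 3196$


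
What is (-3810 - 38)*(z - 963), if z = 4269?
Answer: -12721488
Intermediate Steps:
(-3810 - 38)*(z - 963) = (-3810 - 38)*(4269 - 963) = -3848*3306 = -12721488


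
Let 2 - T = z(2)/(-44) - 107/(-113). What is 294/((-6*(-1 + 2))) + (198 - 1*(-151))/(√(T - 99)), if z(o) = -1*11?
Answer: -49 - 698*I*√5015505/44385 ≈ -49.0 - 35.219*I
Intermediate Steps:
z(o) = -11
T = 363/452 (T = 2 - (-11/(-44) - 107/(-113)) = 2 - (-11*(-1/44) - 107*(-1/113)) = 2 - (¼ + 107/113) = 2 - 1*541/452 = 2 - 541/452 = 363/452 ≈ 0.80310)
294/((-6*(-1 + 2))) + (198 - 1*(-151))/(√(T - 99)) = 294/((-6*(-1 + 2))) + (198 - 1*(-151))/(√(363/452 - 99)) = 294/((-6*1)) + (198 + 151)/(√(-44385/452)) = 294/(-6) + 349/((I*√5015505/226)) = 294*(-⅙) + 349*(-2*I*√5015505/44385) = -49 - 698*I*√5015505/44385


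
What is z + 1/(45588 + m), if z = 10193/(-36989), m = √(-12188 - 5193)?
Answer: (-10193*√17381 + 464641495*I)/(36989*(√17381 - 45588*I)) ≈ -0.27555 - 6.3435e-8*I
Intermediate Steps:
m = I*√17381 (m = √(-17381) = I*√17381 ≈ 131.84*I)
z = -10193/36989 (z = 10193*(-1/36989) = -10193/36989 ≈ -0.27557)
z + 1/(45588 + m) = -10193/36989 + 1/(45588 + I*√17381)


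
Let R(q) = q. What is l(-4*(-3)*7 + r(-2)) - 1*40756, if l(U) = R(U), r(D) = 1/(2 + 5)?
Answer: -284703/7 ≈ -40672.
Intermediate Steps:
r(D) = ⅐ (r(D) = 1/7 = ⅐)
l(U) = U
l(-4*(-3)*7 + r(-2)) - 1*40756 = (-4*(-3)*7 + ⅐) - 1*40756 = (12*7 + ⅐) - 40756 = (84 + ⅐) - 40756 = 589/7 - 40756 = -284703/7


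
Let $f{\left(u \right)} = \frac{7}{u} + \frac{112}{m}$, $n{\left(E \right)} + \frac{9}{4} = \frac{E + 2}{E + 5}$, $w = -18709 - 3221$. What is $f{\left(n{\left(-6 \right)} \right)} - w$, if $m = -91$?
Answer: $\frac{285126}{13} \approx 21933.0$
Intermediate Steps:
$w = -21930$ ($w = -18709 - 3221 = -21930$)
$n{\left(E \right)} = - \frac{9}{4} + \frac{2 + E}{5 + E}$ ($n{\left(E \right)} = - \frac{9}{4} + \frac{E + 2}{E + 5} = - \frac{9}{4} + \frac{2 + E}{5 + E}$)
$f{\left(u \right)} = - \frac{16}{13} + \frac{7}{u}$ ($f{\left(u \right)} = \frac{7}{u} + \frac{112}{-91} = \frac{7}{u} + 112 \left(- \frac{1}{91}\right) = \frac{7}{u} - \frac{16}{13} = - \frac{16}{13} + \frac{7}{u}$)
$f{\left(n{\left(-6 \right)} \right)} - w = \left(- \frac{16}{13} + \frac{7}{\frac{1}{4} \frac{1}{5 - 6} \left(-37 - -30\right)}\right) - -21930 = \left(- \frac{16}{13} + \frac{7}{\frac{1}{4} \frac{1}{-1} \left(-37 + 30\right)}\right) + 21930 = \left(- \frac{16}{13} + \frac{7}{\frac{1}{4} \left(-1\right) \left(-7\right)}\right) + 21930 = \left(- \frac{16}{13} + \frac{7}{\frac{7}{4}}\right) + 21930 = \left(- \frac{16}{13} + 7 \cdot \frac{4}{7}\right) + 21930 = \left(- \frac{16}{13} + 4\right) + 21930 = \frac{36}{13} + 21930 = \frac{285126}{13}$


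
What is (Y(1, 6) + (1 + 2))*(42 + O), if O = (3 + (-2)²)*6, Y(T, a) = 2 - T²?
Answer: 336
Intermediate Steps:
O = 42 (O = (3 + 4)*6 = 7*6 = 42)
(Y(1, 6) + (1 + 2))*(42 + O) = ((2 - 1*1²) + (1 + 2))*(42 + 42) = ((2 - 1*1) + 3)*84 = ((2 - 1) + 3)*84 = (1 + 3)*84 = 4*84 = 336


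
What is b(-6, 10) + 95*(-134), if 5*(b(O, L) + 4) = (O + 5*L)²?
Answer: -61734/5 ≈ -12347.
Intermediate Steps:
b(O, L) = -4 + (O + 5*L)²/5
b(-6, 10) + 95*(-134) = (-4 + (-6 + 5*10)²/5) + 95*(-134) = (-4 + (-6 + 50)²/5) - 12730 = (-4 + (⅕)*44²) - 12730 = (-4 + (⅕)*1936) - 12730 = (-4 + 1936/5) - 12730 = 1916/5 - 12730 = -61734/5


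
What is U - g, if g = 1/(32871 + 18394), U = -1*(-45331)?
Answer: 2323893714/51265 ≈ 45331.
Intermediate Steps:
U = 45331
g = 1/51265 ≈ 1.9506e-5
U - g = 45331 - 1*1/51265 = 45331 - 1/51265 = 2323893714/51265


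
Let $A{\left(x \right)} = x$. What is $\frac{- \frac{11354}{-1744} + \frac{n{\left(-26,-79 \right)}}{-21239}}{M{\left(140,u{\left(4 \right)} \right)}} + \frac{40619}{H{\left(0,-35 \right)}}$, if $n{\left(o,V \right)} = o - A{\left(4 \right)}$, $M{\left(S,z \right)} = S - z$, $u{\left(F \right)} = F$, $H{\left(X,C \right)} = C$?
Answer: $- \frac{102305920548367}{88157142080} \approx -1160.5$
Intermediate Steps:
$n{\left(o,V \right)} = -4 + o$ ($n{\left(o,V \right)} = o - 4 = -4 + o$)
$\frac{- \frac{11354}{-1744} + \frac{n{\left(-26,-79 \right)}}{-21239}}{M{\left(140,u{\left(4 \right)} \right)}} + \frac{40619}{H{\left(0,-35 \right)}} = \frac{- \frac{11354}{-1744} + \frac{-4 - 26}{-21239}}{140 - 4} + \frac{40619}{-35} = \frac{\left(-11354\right) \left(- \frac{1}{1744}\right) - - \frac{30}{21239}}{140 - 4} + 40619 \left(- \frac{1}{35}\right) = \frac{\frac{5677}{872} + \frac{30}{21239}}{136} - \frac{40619}{35} = \frac{120599963}{18520408} \cdot \frac{1}{136} - \frac{40619}{35} = \frac{120599963}{2518775488} - \frac{40619}{35} = - \frac{102305920548367}{88157142080}$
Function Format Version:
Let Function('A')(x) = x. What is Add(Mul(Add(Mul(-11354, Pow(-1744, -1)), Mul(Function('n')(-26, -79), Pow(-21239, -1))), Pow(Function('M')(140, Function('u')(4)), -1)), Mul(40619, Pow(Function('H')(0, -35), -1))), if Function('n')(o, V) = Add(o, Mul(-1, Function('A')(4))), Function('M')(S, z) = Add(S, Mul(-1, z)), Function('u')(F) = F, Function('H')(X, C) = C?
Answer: Rational(-102305920548367, 88157142080) ≈ -1160.5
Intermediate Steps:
Function('n')(o, V) = Add(-4, o) (Function('n')(o, V) = Add(o, Mul(-1, 4)) = Add(o, -4) = Add(-4, o))
Add(Mul(Add(Mul(-11354, Pow(-1744, -1)), Mul(Function('n')(-26, -79), Pow(-21239, -1))), Pow(Function('M')(140, Function('u')(4)), -1)), Mul(40619, Pow(Function('H')(0, -35), -1))) = Add(Mul(Add(Mul(-11354, Pow(-1744, -1)), Mul(Add(-4, -26), Pow(-21239, -1))), Pow(Add(140, Mul(-1, 4)), -1)), Mul(40619, Pow(-35, -1))) = Add(Mul(Add(Mul(-11354, Rational(-1, 1744)), Mul(-30, Rational(-1, 21239))), Pow(Add(140, -4), -1)), Mul(40619, Rational(-1, 35))) = Add(Mul(Add(Rational(5677, 872), Rational(30, 21239)), Pow(136, -1)), Rational(-40619, 35)) = Add(Mul(Rational(120599963, 18520408), Rational(1, 136)), Rational(-40619, 35)) = Add(Rational(120599963, 2518775488), Rational(-40619, 35)) = Rational(-102305920548367, 88157142080)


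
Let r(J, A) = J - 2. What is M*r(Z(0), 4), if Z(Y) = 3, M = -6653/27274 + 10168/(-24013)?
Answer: -437080521/654930562 ≈ -0.66737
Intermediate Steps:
M = -437080521/654930562 (M = -6653*1/27274 + 10168*(-1/24013) = -6653/27274 - 10168/24013 = -437080521/654930562 ≈ -0.66737)
r(J, A) = -2 + J
M*r(Z(0), 4) = -437080521*(-2 + 3)/654930562 = -437080521/654930562*1 = -437080521/654930562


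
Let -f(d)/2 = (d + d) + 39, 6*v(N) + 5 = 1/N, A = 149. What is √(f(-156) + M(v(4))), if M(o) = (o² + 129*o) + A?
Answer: √341857/24 ≈ 24.362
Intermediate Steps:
v(N) = -⅚ + 1/(6*N)
f(d) = -78 - 4*d (f(d) = -2*((d + d) + 39) = -2*(2*d + 39) = -2*(39 + 2*d) = -78 - 4*d)
M(o) = 149 + o² + 129*o (M(o) = (o² + 129*o) + 149 = 149 + o² + 129*o)
√(f(-156) + M(v(4))) = √((-78 - 4*(-156)) + (149 + ((⅙)*(1 - 5*4)/4)² + 129*((⅙)*(1 - 5*4)/4))) = √((-78 + 624) + (149 + ((⅙)*(¼)*(1 - 20))² + 129*((⅙)*(¼)*(1 - 20)))) = √(546 + (149 + ((⅙)*(¼)*(-19))² + 129*((⅙)*(¼)*(-19)))) = √(546 + (149 + (-19/24)² + 129*(-19/24))) = √(546 + (149 + 361/576 - 817/8)) = √(546 + 27361/576) = √(341857/576) = √341857/24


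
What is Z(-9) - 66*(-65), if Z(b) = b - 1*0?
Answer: 4281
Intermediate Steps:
Z(b) = b (Z(b) = b + 0 = b)
Z(-9) - 66*(-65) = -9 - 66*(-65) = -9 + 4290 = 4281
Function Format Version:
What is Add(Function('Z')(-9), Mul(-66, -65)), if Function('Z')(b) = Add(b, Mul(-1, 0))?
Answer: 4281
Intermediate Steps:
Function('Z')(b) = b (Function('Z')(b) = Add(b, 0) = b)
Add(Function('Z')(-9), Mul(-66, -65)) = Add(-9, Mul(-66, -65)) = Add(-9, 4290) = 4281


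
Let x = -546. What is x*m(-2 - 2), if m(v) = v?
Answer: 2184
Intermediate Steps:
x*m(-2 - 2) = -546*(-2 - 2) = -546*(-4) = 2184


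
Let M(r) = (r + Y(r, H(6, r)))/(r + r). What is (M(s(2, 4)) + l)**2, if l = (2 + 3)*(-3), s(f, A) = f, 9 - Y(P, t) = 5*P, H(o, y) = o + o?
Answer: 3481/16 ≈ 217.56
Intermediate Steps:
H(o, y) = 2*o
Y(P, t) = 9 - 5*P
M(r) = (9 - 4*r)/(2*r) (M(r) = (r + (9 - 5*r))/(r + r) = (9 - 4*r)/((2*r)) = (9 - 4*r)*(1/(2*r)) = (9 - 4*r)/(2*r))
l = -15 (l = 5*(-3) = -15)
(M(s(2, 4)) + l)**2 = ((-2 + (9/2)/2) - 15)**2 = ((-2 + (9/2)*(1/2)) - 15)**2 = ((-2 + 9/4) - 15)**2 = (1/4 - 15)**2 = (-59/4)**2 = 3481/16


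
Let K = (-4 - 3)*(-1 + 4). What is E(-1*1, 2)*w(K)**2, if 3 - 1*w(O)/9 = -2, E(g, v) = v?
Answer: 4050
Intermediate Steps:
K = -21 (K = -7*3 = -21)
w(O) = 45 (w(O) = 27 - 9*(-2) = 27 + 18 = 45)
E(-1*1, 2)*w(K)**2 = 2*45**2 = 2*2025 = 4050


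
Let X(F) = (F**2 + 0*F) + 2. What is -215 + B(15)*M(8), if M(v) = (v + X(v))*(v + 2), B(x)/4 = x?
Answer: 44185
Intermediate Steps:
X(F) = 2 + F**2 (X(F) = (F**2 + 0) + 2 = F**2 + 2 = 2 + F**2)
B(x) = 4*x
M(v) = (2 + v)*(2 + v + v**2) (M(v) = (v + (2 + v**2))*(v + 2) = (2 + v + v**2)*(2 + v) = (2 + v)*(2 + v + v**2))
-215 + B(15)*M(8) = -215 + (4*15)*(4 + 8**3 + 3*8**2 + 4*8) = -215 + 60*(4 + 512 + 3*64 + 32) = -215 + 60*(4 + 512 + 192 + 32) = -215 + 60*740 = -215 + 44400 = 44185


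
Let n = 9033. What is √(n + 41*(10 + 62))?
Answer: √11985 ≈ 109.48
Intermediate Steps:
√(n + 41*(10 + 62)) = √(9033 + 41*(10 + 62)) = √(9033 + 41*72) = √(9033 + 2952) = √11985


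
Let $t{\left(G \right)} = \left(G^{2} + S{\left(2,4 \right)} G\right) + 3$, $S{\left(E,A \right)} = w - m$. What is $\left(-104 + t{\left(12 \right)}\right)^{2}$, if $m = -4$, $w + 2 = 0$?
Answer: $4489$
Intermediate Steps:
$w = -2$ ($w = -2 + 0 = -2$)
$S{\left(E,A \right)} = 2$ ($S{\left(E,A \right)} = -2 - -4 = -2 + 4 = 2$)
$t{\left(G \right)} = 3 + G^{2} + 2 G$ ($t{\left(G \right)} = \left(G^{2} + 2 G\right) + 3 = 3 + G^{2} + 2 G$)
$\left(-104 + t{\left(12 \right)}\right)^{2} = \left(-104 + \left(3 + 12^{2} + 2 \cdot 12\right)\right)^{2} = \left(-104 + \left(3 + 144 + 24\right)\right)^{2} = \left(-104 + 171\right)^{2} = 67^{2} = 4489$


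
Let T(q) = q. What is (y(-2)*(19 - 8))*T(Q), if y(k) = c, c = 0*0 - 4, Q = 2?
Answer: -88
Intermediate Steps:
c = -4 (c = 0 - 4 = -4)
y(k) = -4
(y(-2)*(19 - 8))*T(Q) = -4*(19 - 8)*2 = -4*11*2 = -44*2 = -88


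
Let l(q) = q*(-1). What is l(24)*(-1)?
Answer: 24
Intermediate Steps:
l(q) = -q
l(24)*(-1) = -1*24*(-1) = -24*(-1) = 24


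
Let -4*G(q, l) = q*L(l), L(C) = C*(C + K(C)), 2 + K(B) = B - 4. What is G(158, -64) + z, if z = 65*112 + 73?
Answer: -331399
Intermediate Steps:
z = 7353 (z = 7280 + 73 = 7353)
K(B) = -6 + B (K(B) = -2 + (B - 4) = -2 + (-4 + B) = -6 + B)
L(C) = C*(-6 + 2*C) (L(C) = C*(C + (-6 + C)) = C*(-6 + 2*C))
G(q, l) = -l*q*(-3 + l)/2 (G(q, l) = -q*2*l*(-3 + l)/4 = -l*q*(-3 + l)/2)
G(158, -64) + z = (½)*(-64)*158*(3 - 1*(-64)) + 7353 = (½)*(-64)*158*(3 + 64) + 7353 = (½)*(-64)*158*67 + 7353 = -338752 + 7353 = -331399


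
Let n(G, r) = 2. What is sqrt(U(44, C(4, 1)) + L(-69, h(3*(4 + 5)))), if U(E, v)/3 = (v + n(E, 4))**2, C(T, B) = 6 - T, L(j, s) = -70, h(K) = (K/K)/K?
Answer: I*sqrt(22) ≈ 4.6904*I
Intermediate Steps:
h(K) = 1/K
U(E, v) = 3*(2 + v)**2 (U(E, v) = 3*(v + 2)**2 = 3*(2 + v)**2)
sqrt(U(44, C(4, 1)) + L(-69, h(3*(4 + 5)))) = sqrt(3*(2 + (6 - 1*4))**2 - 70) = sqrt(3*(2 + (6 - 4))**2 - 70) = sqrt(3*(2 + 2)**2 - 70) = sqrt(3*4**2 - 70) = sqrt(3*16 - 70) = sqrt(48 - 70) = sqrt(-22) = I*sqrt(22)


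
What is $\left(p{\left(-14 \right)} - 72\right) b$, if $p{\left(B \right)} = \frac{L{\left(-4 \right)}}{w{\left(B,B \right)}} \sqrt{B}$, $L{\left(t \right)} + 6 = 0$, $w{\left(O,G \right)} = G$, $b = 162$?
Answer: $-11664 + \frac{486 i \sqrt{14}}{7} \approx -11664.0 + 259.78 i$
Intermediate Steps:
$L{\left(t \right)} = -6$ ($L{\left(t \right)} = -6 + 0 = -6$)
$p{\left(B \right)} = - \frac{6}{\sqrt{B}}$ ($p{\left(B \right)} = - \frac{6}{B} \sqrt{B} = - \frac{6}{\sqrt{B}}$)
$\left(p{\left(-14 \right)} - 72\right) b = \left(- \frac{6}{i \sqrt{14}} - 72\right) 162 = \left(- 6 \left(- \frac{i \sqrt{14}}{14}\right) - 72\right) 162 = \left(\frac{3 i \sqrt{14}}{7} - 72\right) 162 = \left(-72 + \frac{3 i \sqrt{14}}{7}\right) 162 = -11664 + \frac{486 i \sqrt{14}}{7}$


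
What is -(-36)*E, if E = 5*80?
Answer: 14400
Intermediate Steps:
E = 400
-(-36)*E = -(-36)*400 = -1*(-14400) = 14400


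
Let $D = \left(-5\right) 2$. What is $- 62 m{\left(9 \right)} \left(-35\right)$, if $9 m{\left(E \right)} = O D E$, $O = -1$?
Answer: $21700$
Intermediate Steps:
$D = -10$
$m{\left(E \right)} = \frac{10 E}{9}$ ($m{\left(E \right)} = \frac{\left(-1\right) \left(-10\right) E}{9} = \frac{10 E}{9}$)
$- 62 m{\left(9 \right)} \left(-35\right) = - 62 \cdot \frac{10}{9} \cdot 9 \left(-35\right) = \left(-62\right) 10 \left(-35\right) = \left(-620\right) \left(-35\right) = 21700$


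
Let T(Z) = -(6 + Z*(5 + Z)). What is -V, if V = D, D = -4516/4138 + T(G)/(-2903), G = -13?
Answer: 6327384/6006307 ≈ 1.0535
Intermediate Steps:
T(Z) = -6 - Z*(5 + Z)
D = -6327384/6006307 (D = -4516/4138 + (-6 - 1*(-13)² - 5*(-13))/(-2903) = -4516*1/4138 + (-6 - 1*169 + 65)*(-1/2903) = -2258/2069 + (-6 - 169 + 65)*(-1/2903) = -2258/2069 - 110*(-1/2903) = -2258/2069 + 110/2903 = -6327384/6006307 ≈ -1.0535)
V = -6327384/6006307 ≈ -1.0535
-V = -1*(-6327384/6006307) = 6327384/6006307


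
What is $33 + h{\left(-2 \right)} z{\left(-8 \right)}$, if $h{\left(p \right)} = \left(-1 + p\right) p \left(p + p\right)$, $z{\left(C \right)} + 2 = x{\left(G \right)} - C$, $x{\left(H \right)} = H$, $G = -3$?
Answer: $-39$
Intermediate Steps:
$z{\left(C \right)} = -5 - C$ ($z{\left(C \right)} = -2 - \left(3 + C\right) = -5 - C$)
$h{\left(p \right)} = 2 p^{2} \left(-1 + p\right)$ ($h{\left(p \right)} = \left(-1 + p\right) p 2 p = \left(-1 + p\right) 2 p^{2} = 2 p^{2} \left(-1 + p\right)$)
$33 + h{\left(-2 \right)} z{\left(-8 \right)} = 33 + 2 \left(-2\right)^{2} \left(-1 - 2\right) \left(-5 - -8\right) = 33 + 2 \cdot 4 \left(-3\right) \left(-5 + 8\right) = 33 - 72 = -39$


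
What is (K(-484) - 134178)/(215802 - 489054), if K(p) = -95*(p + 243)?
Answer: 111283/273252 ≈ 0.40725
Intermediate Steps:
K(p) = -23085 - 95*p (K(p) = -95*(243 + p) = -23085 - 95*p)
(K(-484) - 134178)/(215802 - 489054) = ((-23085 - 95*(-484)) - 134178)/(215802 - 489054) = ((-23085 + 45980) - 134178)/(-273252) = (22895 - 134178)*(-1/273252) = -111283*(-1/273252) = 111283/273252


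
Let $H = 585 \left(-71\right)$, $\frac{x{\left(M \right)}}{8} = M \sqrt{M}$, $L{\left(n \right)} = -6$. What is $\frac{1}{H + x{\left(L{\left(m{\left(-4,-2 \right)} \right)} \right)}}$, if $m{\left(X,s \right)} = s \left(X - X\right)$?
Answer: $\frac{i}{3 \left(- 13845 i + 16 \sqrt{6}\right)} \approx -2.4076 \cdot 10^{-5} + 6.8153 \cdot 10^{-8} i$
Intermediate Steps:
$m{\left(X,s \right)} = 0$ ($m{\left(X,s \right)} = s 0 = 0$)
$x{\left(M \right)} = 8 M^{\frac{3}{2}}$ ($x{\left(M \right)} = 8 M \sqrt{M} = 8 M^{\frac{3}{2}}$)
$H = -41535$
$\frac{1}{H + x{\left(L{\left(m{\left(-4,-2 \right)} \right)} \right)}} = \frac{1}{-41535 + 8 \left(-6\right)^{\frac{3}{2}}} = \frac{1}{-41535 + 8 \left(- 6 i \sqrt{6}\right)} = \frac{1}{-41535 - 48 i \sqrt{6}}$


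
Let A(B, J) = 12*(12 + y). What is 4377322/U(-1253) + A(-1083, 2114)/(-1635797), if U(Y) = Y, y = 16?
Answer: -7160410616642/2049653641 ≈ -3493.5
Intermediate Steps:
A(B, J) = 336 (A(B, J) = 12*(12 + 16) = 12*28 = 336)
4377322/U(-1253) + A(-1083, 2114)/(-1635797) = 4377322/(-1253) + 336/(-1635797) = 4377322*(-1/1253) + 336*(-1/1635797) = -4377322/1253 - 336/1635797 = -7160410616642/2049653641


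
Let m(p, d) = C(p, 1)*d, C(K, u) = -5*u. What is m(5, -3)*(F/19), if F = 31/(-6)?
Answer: -155/38 ≈ -4.0789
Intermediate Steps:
m(p, d) = -5*d (m(p, d) = (-5*1)*d = -5*d)
F = -31/6 (F = 31*(-⅙) = -31/6 ≈ -5.1667)
m(5, -3)*(F/19) = (-5*(-3))*(-31/6/19) = 15*(-31/6*1/19) = 15*(-31/114) = -155/38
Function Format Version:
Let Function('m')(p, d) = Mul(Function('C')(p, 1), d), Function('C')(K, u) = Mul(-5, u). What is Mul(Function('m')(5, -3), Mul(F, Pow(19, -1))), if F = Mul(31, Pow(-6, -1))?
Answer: Rational(-155, 38) ≈ -4.0789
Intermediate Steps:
Function('m')(p, d) = Mul(-5, d) (Function('m')(p, d) = Mul(Mul(-5, 1), d) = Mul(-5, d))
F = Rational(-31, 6) (F = Mul(31, Rational(-1, 6)) = Rational(-31, 6) ≈ -5.1667)
Mul(Function('m')(5, -3), Mul(F, Pow(19, -1))) = Mul(Mul(-5, -3), Mul(Rational(-31, 6), Pow(19, -1))) = Mul(15, Mul(Rational(-31, 6), Rational(1, 19))) = Mul(15, Rational(-31, 114)) = Rational(-155, 38)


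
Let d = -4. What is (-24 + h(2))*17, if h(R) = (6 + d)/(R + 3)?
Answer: -2006/5 ≈ -401.20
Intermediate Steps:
h(R) = 2/(3 + R) (h(R) = (6 - 4)/(R + 3) = 2/(3 + R))
(-24 + h(2))*17 = (-24 + 2/(3 + 2))*17 = (-24 + 2/5)*17 = -118/5*17 = -2006/5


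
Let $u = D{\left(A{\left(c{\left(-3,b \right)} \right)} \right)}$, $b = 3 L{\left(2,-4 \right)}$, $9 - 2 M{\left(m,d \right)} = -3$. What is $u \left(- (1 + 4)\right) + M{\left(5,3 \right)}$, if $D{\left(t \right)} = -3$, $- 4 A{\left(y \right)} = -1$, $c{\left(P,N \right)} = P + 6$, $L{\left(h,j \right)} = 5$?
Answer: $21$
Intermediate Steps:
$M{\left(m,d \right)} = 6$ ($M{\left(m,d \right)} = \frac{9}{2} - - \frac{3}{2} = \frac{9}{2} + \frac{3}{2} = 6$)
$b = 15$ ($b = 3 \cdot 5 = 15$)
$c{\left(P,N \right)} = 6 + P$
$A{\left(y \right)} = \frac{1}{4}$ ($A{\left(y \right)} = \left(- \frac{1}{4}\right) \left(-1\right) = \frac{1}{4}$)
$u = -3$
$u \left(- (1 + 4)\right) + M{\left(5,3 \right)} = - 3 \left(- (1 + 4)\right) + 6 = - 3 \left(\left(-1\right) 5\right) + 6 = \left(-3\right) \left(-5\right) + 6 = 15 + 6 = 21$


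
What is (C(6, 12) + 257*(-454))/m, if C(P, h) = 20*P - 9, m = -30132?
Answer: 116567/30132 ≈ 3.8685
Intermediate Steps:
C(P, h) = -9 + 20*P
(C(6, 12) + 257*(-454))/m = ((-9 + 20*6) + 257*(-454))/(-30132) = ((-9 + 120) - 116678)*(-1/30132) = (111 - 116678)*(-1/30132) = -116567*(-1/30132) = 116567/30132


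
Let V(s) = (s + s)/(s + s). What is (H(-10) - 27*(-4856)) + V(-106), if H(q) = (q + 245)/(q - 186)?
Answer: 25697913/196 ≈ 1.3111e+5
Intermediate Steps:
H(q) = (245 + q)/(-186 + q)
V(s) = 1 (V(s) = (2*s)/((2*s)) = (2*s)*(1/(2*s)) = 1)
(H(-10) - 27*(-4856)) + V(-106) = ((245 - 10)/(-186 - 10) - 27*(-4856)) + 1 = (235/(-196) + 131112) + 1 = (-1/196*235 + 131112) + 1 = (-235/196 + 131112) + 1 = 25697717/196 + 1 = 25697913/196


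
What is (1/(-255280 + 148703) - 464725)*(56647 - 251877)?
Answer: 9669545952724980/106577 ≈ 9.0728e+10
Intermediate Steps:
(1/(-255280 + 148703) - 464725)*(56647 - 251877) = (1/(-106577) - 464725)*(-195230) = (-1/106577 - 464725)*(-195230) = -49528996326/106577*(-195230) = 9669545952724980/106577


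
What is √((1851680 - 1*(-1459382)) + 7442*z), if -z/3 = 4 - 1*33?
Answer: 2*√989629 ≈ 1989.6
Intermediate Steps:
z = 87 (z = -3*(4 - 1*33) = -3*(4 - 33) = -3*(-29) = 87)
√((1851680 - 1*(-1459382)) + 7442*z) = √((1851680 - 1*(-1459382)) + 7442*87) = √((1851680 + 1459382) + 647454) = √(3311062 + 647454) = √3958516 = 2*√989629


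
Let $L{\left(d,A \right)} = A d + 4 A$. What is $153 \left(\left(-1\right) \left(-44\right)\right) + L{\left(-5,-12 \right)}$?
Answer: $6744$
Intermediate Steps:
$L{\left(d,A \right)} = 4 A + A d$
$153 \left(\left(-1\right) \left(-44\right)\right) + L{\left(-5,-12 \right)} = 153 \left(\left(-1\right) \left(-44\right)\right) - 12 \left(4 - 5\right) = 153 \cdot 44 - -12 = 6732 + 12 = 6744$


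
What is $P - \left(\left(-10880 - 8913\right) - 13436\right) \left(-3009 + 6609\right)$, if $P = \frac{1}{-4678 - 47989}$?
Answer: $\frac{6300258274799}{52667} \approx 1.1962 \cdot 10^{8}$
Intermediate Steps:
$P = - \frac{1}{52667}$ ($P = \frac{1}{-52667} = - \frac{1}{52667} \approx -1.8987 \cdot 10^{-5}$)
$P - \left(\left(-10880 - 8913\right) - 13436\right) \left(-3009 + 6609\right) = - \frac{1}{52667} - \left(\left(-10880 - 8913\right) - 13436\right) \left(-3009 + 6609\right) = - \frac{1}{52667} - \left(-19793 - 13436\right) 3600 = - \frac{1}{52667} - \left(-33229\right) 3600 = - \frac{1}{52667} - -119624400 = - \frac{1}{52667} + 119624400 = \frac{6300258274799}{52667}$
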